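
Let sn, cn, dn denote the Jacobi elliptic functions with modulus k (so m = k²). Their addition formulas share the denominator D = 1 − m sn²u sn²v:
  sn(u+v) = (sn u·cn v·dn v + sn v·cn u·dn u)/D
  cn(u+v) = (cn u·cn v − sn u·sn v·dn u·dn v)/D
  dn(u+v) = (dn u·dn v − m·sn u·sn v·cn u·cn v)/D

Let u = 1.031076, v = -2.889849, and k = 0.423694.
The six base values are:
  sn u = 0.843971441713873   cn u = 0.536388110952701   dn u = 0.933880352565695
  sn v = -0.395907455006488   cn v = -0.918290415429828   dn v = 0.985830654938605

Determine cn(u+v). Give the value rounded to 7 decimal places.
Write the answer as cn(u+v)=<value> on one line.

m = k² = 0.179516605636
D = 1 − m·sn²u·sn²v = 0.9799577031777301
cn(u+v) = (cn u·cn v − sn u·sn v·dn u·dn v)/D = -0.18493976351521/0.9799577031777301 = -0.1887221896572697

cn(u+v)=-0.1887222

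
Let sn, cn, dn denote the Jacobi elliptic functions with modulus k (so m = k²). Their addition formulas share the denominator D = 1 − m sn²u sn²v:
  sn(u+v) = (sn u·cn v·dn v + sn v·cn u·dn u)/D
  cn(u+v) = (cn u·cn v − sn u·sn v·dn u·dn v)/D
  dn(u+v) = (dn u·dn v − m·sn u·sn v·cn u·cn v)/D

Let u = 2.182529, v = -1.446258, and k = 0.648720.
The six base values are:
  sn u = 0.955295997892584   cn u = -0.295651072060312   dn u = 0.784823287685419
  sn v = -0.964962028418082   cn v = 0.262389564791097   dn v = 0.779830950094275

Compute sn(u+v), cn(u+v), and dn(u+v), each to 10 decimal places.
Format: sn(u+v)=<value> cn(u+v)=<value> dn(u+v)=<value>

sn(u+v)=0.6528382052 cn(u+v)=0.7574973781 dn(u+v)=0.9058918021

m = k² = 0.4208376384
D = 1 − m·sn²u·sn²v = 0.6423889419778207
sn(u+v) = (sn u·cn v·dn v + sn v·cn u·dn u)/D = 0.4193760439519629/0.6423889419778207 = 0.6528382052480014
cn(u+v) = (cn u·cn v − sn u·sn v·dn u·dn v)/D = 0.4866079392432732/0.6423889419778207 = 0.757497378060524
dn(u+v) = (dn u·dn v − m·sn u·sn v·cn u·cn v)/D = 0.5819348762877135/0.6423889419778207 = 0.9058918020849207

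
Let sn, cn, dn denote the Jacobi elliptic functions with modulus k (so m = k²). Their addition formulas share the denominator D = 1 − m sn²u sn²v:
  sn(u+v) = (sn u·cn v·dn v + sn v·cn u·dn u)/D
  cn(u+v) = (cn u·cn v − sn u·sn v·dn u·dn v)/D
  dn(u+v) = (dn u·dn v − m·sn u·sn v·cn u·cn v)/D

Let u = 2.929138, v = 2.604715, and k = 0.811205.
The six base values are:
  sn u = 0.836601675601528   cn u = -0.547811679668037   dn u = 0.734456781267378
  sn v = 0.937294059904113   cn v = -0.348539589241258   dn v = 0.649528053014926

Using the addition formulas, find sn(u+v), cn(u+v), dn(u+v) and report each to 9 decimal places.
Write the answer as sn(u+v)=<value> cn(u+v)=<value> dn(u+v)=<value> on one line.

sn(u+v)=-0.951514132 cn(u+v)=-0.307605032 dn(u+v)=0.635776720

m = k² = 0.658053552025
D = 1 − m·sn²u·sn²v = 0.5953771290484235
sn(u+v) = (sn u·cn v·dn v + sn v·cn u·dn u)/D = -0.5665097524254067/0.5953771290484235 = -0.9515141324471856
cn(u+v) = (cn u·cn v − sn u·sn v·dn u·dn v)/D = -0.1831410008732275/0.5953771290484235 = -0.3076050320675522
dn(u+v) = (dn u·dn v − m·sn u·sn v·cn u·cn v)/D = 0.3785269185059407/0.5953771290484235 = 0.6357767203972562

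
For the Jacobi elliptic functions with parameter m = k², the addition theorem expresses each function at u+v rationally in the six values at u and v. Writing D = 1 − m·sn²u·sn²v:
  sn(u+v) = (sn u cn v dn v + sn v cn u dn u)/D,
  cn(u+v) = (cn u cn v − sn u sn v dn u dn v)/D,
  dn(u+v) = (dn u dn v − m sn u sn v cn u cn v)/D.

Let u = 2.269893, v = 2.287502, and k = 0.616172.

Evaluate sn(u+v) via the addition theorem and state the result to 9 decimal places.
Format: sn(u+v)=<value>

sn(u+v)=-0.827384712

sn u = 0.9191058619743421, cn u = -0.3940106781349987, dn u = 0.8241804368363464
sn v = 0.913282233805449, cn v = -0.4073273393909733, dn v = 0.8266346743078149
m = k² = 0.379667933584
D = 1 − m·sn²u·sn²v = 0.7324869276139615
sn(u+v) = (sn u·cn v·dn v + sn v·cn u·dn u)/D = -0.6060484859044289/0.7324869276139615 = -0.827384712350568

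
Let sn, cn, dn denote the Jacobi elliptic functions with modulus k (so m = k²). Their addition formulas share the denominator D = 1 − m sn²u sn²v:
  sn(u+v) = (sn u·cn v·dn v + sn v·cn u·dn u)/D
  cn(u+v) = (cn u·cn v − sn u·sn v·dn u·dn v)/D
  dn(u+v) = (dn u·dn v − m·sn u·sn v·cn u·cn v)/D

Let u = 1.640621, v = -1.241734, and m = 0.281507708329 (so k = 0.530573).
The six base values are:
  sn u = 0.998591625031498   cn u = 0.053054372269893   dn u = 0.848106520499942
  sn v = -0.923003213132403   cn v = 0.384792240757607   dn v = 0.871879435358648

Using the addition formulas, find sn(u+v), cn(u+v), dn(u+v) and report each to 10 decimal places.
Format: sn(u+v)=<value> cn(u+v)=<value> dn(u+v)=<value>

sn(u+v)=0.3857385468 cn(u+v)=0.9226081365 dn(u+v)=0.9788326099

m = k² = 0.281507708329
D = 1 − m·sn²u·sn²v = 0.7608488046762784
sn(u+v) = (sn u·cn v·dn v + sn v·cn u·dn u)/D = 0.2934887122526592/0.7608488046762784 = 0.3857385468030421
cn(u+v) = (cn u·cn v − sn u·sn v·dn u·dn v)/D = 0.7019652978300262/0.7608488046762784 = 0.9226081364860584
dn(u+v) = (dn u·dn v − m·sn u·sn v·cn u·cn v)/D = 0.7447436212534748/0.7608488046762784 = 0.9788326099432384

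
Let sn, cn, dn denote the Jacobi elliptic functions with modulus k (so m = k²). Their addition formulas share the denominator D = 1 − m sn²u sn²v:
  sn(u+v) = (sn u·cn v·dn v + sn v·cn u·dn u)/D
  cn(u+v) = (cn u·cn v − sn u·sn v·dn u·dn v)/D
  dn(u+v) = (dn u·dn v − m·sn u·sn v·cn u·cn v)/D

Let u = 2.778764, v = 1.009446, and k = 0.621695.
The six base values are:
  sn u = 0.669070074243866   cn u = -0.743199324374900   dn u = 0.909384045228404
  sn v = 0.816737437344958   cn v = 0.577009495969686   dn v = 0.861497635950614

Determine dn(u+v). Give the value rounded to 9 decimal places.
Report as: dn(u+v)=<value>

dn(u+v)=0.988039615

m = k² = 0.386504673025
D = 1 − m·sn²u·sn²v = 0.8845848324941802
dn(u+v) = (dn u·dn v − m·sn u·sn v·cn u·cn v)/D = 0.8740048571575568/0.8845848324941802 = 0.9880396148023565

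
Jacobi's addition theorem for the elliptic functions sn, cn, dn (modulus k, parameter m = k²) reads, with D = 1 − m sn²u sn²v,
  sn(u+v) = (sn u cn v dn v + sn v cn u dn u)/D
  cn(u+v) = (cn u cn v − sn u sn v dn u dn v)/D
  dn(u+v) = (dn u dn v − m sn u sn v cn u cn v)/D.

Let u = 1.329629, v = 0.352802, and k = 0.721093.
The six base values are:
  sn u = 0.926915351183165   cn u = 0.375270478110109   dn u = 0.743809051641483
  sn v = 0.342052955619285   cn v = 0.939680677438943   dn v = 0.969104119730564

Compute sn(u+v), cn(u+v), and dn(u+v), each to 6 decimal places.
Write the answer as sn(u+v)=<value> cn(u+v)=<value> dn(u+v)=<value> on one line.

m = k² = 0.519975114649
D = 1 − m·sn²u·sn²v = 0.9477303726488784
sn(u+v) = (sn u·cn v·dn v + sn v·cn u·dn u)/D = 0.9395710933809939/0.9477303726488784 = 0.9913907167023892
cn(u+v) = (cn u·cn v − sn u·sn v·dn u·dn v)/D = 0.1240927867525971/0.9477303726488784 = 0.1309368047430637
dn(u+v) = (dn u·dn v − m·sn u·sn v·cn u·cn v)/D = 0.6626930143941595/0.9477303726488784 = 0.6992421405066423

sn(u+v)=0.991391 cn(u+v)=0.130937 dn(u+v)=0.699242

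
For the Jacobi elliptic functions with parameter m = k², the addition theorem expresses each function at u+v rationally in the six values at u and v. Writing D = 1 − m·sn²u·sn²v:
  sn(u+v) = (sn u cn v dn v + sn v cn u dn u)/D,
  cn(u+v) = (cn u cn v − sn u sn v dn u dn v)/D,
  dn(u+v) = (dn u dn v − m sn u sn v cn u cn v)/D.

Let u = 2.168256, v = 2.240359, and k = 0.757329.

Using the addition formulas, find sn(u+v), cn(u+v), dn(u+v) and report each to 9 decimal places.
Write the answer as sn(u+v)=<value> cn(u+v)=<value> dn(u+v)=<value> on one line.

sn u = 0.986944881302336, cn u = -0.1610583784567505, dn u = 0.6643270930166967
sn v = 0.9780471016754565, cn v = -0.2083839410900928, dn v = 0.6718321394913304
m = k² = 0.573547214241
D = 1 − m·sn²u·sn²v = 0.4655900771129995
sn(u+v) = (sn u·cn v·dn v + sn v·cn u·dn u)/D = -0.2428179092921209/0.4655900771129995 = -0.5215272430155091
cn(u+v) = (cn u·cn v − sn u·sn v·dn u·dn v)/D = -0.3972575774394897/0.4655900771129995 = -0.8532346305633886
dn(u+v) = (dn u·dn v − m·sn u·sn v·cn u·cn v)/D = 0.4277352780841421/0.4655900771129995 = 0.918695004705459

sn(u+v)=-0.521527243 cn(u+v)=-0.853234631 dn(u+v)=0.918695005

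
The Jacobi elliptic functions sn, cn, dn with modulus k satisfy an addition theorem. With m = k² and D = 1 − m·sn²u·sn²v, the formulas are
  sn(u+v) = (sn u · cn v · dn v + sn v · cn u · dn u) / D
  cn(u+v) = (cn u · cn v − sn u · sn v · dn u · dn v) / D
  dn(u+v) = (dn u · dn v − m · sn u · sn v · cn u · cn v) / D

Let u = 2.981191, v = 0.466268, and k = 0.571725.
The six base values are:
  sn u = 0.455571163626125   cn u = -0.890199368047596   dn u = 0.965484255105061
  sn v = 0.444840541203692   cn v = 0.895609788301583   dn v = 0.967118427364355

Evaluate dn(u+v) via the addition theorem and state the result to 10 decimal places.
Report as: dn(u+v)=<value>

m = k² = 0.326869475625
D = 1 − m·sn²u·sn²v = 0.98657557970979
dn(u+v) = (dn u·dn v − m·sn u·sn v·cn u·cn v)/D = 0.9865506422366286/0.98657557970979 = 0.999974723200458

dn(u+v)=0.9999747232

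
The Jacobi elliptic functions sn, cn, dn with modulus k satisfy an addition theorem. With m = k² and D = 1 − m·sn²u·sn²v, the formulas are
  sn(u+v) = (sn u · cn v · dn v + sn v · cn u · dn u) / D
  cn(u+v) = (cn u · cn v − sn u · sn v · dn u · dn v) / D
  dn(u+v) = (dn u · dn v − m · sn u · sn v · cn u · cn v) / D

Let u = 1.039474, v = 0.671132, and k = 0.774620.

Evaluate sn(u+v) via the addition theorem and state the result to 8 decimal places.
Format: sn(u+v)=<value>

sn(u+v)=0.98846848

sn u = 0.8132876884858167, cn u = 0.581861784066798, dn u = 0.7766041296670024
sn v = 0.6002005417173315, cn v = 0.7998495544302202, dn v = 0.8853488381139535
m = k² = 0.6000361444
D = 1 − m·sn²u·sn²v = 0.857025504109911
sn(u+v) = (sn u·cn v·dn v + sn v·cn u·dn u)/D = 0.847142699399689/0.857025504109911 = 0.9884684823697446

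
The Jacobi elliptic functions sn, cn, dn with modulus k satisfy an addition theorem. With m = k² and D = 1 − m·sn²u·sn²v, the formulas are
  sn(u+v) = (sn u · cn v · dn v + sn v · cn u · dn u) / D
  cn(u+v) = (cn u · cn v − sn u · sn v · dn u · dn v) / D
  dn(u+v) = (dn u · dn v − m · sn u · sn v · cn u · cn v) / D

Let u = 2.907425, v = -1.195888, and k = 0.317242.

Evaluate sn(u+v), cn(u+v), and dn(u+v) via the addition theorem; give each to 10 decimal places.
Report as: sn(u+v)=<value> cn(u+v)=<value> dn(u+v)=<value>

sn(u+v)=0.9956112390 cn(u+v)=-0.0935855800 dn(u+v)=0.9488092361

sn u = 0.3121900298875407, cn u = -0.9500196762377169, dn u = 0.9950834739374407
sn v = -0.9224480342645895, cn v = 0.3861212556715763, dn v = 0.9562229153939178
m = k² = 0.100642486564
D = 1 − m·sn²u·sn²v = 0.9916535223198481
sn(u+v) = (sn u·cn v·dn v + sn v·cn u·dn u)/D = 0.9873013920153049/0.9916535223198481 = 0.9956112389997244
cn(u+v) = (cn u·cn v − sn u·sn v·dn u·dn v)/D = -0.09280447001089375/0.9916535223198481 = -0.09358557996525784
dn(u+v) = (dn u·dn v − m·sn u·sn v·cn u·cn v)/D = 0.9408900210247244/0.9916535223198481 = 0.9488092361368627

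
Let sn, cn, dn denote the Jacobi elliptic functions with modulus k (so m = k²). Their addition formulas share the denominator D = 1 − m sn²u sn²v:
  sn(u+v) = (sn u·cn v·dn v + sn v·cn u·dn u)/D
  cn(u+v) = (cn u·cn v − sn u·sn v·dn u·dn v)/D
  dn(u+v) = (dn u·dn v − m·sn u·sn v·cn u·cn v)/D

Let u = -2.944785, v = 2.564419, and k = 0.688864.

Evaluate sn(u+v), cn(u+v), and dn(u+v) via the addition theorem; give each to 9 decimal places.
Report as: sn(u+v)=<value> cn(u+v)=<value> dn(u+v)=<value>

sn u = -0.6402501760099007, cn u = -0.7681664612044002, dn u = 0.8974848443157174
sn v = 0.8517156394408034, cn v = -0.5240042648032012, dn v = 0.8097925975721685
m = k² = 0.474533610496
D = 1 − m·sn²u·sn²v = 0.8588907007209232
sn(u+v) = (sn u·cn v·dn v + sn v·cn u·dn u)/D = -0.3155074714005407/0.8588907007209232 = -0.3673429822161476
cn(u+v) = (cn u·cn v − sn u·sn v·dn u·dn v)/D = 0.7988418312002167/0.8588907007209232 = 0.9300855516653009
dn(u+v) = (dn u·dn v − m·sn u·sn v·cn u·cn v)/D = 0.8309367029861296/0.8588907007209232 = 0.9674533701304136

sn(u+v)=-0.367342982 cn(u+v)=0.930085552 dn(u+v)=0.967453370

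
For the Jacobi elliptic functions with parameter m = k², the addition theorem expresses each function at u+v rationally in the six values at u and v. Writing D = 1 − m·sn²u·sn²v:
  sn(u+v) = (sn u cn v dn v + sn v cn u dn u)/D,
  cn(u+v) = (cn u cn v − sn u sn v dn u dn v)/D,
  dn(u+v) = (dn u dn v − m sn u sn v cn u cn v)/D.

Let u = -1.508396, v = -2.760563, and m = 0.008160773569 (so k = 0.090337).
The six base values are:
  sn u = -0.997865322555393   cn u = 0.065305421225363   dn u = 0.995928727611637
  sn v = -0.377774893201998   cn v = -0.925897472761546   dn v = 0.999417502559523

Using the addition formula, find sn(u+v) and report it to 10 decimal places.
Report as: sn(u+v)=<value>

sn(u+v)=0.8998560443

m = k² = 0.008160773569
D = 1 − m·sn²u·sn²v = 0.9988403114431413
sn(u+v) = (sn u·cn v·dn v + sn v·cn u·dn u)/D = 0.8988124915125529/0.9988403114431413 = 0.8998560442699129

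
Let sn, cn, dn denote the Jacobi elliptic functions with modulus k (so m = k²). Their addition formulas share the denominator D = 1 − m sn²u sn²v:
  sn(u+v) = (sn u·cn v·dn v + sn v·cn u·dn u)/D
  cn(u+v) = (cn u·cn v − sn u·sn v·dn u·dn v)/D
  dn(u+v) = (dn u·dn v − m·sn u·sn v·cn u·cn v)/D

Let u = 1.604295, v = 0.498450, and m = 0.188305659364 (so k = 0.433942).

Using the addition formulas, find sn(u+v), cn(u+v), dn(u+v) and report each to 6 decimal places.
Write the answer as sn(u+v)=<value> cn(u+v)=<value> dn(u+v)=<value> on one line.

sn(u+v)=0.918322 cn(u+v)=-0.395834 dn(u+v)=0.917169

sn u = 0.9990063821399129, cn u = 0.04456734728163998, dn u = 0.9011483576297833
sn v = 0.4748194326058945, cn v = 0.8800832383472693, dn v = 0.9785427079261621
m = k² = 0.188305659364
D = 1 − m·sn²u·sn²v = 0.9576301557621043
sn(u+v) = (sn u·cn v·dn v + sn v·cn u·dn u)/D = 0.8794129317083706/0.9576301557621043 = 0.9183220958706271
cn(u+v) = (cn u·cn v − sn u·sn v·dn u·dn v)/D = -0.3790625420284108/0.9576301557621043 = -0.3958339654903036
dn(u+v) = (dn u·dn v − m·sn u·sn v·cn u·cn v)/D = 0.8783086659540336/0.9576301557621043 = 0.9171689724568617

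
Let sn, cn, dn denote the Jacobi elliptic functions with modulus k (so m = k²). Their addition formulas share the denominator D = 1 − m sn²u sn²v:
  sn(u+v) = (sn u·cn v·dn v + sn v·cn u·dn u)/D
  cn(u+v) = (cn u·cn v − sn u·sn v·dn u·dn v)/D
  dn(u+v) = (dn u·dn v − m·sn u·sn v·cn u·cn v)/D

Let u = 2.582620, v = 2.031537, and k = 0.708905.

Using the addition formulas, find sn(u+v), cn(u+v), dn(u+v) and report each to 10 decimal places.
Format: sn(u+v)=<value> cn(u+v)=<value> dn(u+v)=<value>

sn u = 0.8607652826766236, cn u = -0.5090020905051691, dn u = 0.7922467848851704
sn v = 0.992327212139053, cn v = -0.1236394113878539, dn v = 0.7107291871864988
m = k² = 0.502546299025
D = 1 − m·sn²u·sn²v = 0.6333468964664819
sn(u+v) = (sn u·cn v·dn v + sn v·cn u·dn u)/D = -0.4758001851096438/0.6333468964664819 = -0.7512473618552328
cn(u+v) = (cn u·cn v − sn u·sn v·dn u·dn v)/D = -0.4180220988337258/0.6333468964664819 = -0.66002075823837
dn(u+v) = (dn u·dn v − m·sn u·sn v·cn u·cn v)/D = 0.5360587068648371/0.6333468964664819 = 0.8463903586732212

sn(u+v)=-0.7512473619 cn(u+v)=-0.6600207582 dn(u+v)=0.8463903587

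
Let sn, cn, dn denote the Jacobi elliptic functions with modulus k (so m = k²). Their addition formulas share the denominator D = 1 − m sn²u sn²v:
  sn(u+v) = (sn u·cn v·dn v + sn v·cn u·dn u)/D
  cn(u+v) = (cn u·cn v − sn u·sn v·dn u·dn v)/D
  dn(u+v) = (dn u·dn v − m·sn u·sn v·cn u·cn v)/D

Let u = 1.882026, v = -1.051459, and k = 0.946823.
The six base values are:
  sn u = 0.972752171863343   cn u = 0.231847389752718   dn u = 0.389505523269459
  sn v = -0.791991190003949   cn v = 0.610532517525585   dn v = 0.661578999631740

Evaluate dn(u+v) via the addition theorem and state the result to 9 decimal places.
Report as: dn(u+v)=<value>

m = k² = 0.896473793329
D = 1 − m·sn²u·sn²v = 0.467912914944303
dn(u+v) = (dn u·dn v − m·sn u·sn v·cn u·cn v)/D = 0.3554509200057459/0.467912914944303 = 0.7596518682286344

dn(u+v)=0.759651868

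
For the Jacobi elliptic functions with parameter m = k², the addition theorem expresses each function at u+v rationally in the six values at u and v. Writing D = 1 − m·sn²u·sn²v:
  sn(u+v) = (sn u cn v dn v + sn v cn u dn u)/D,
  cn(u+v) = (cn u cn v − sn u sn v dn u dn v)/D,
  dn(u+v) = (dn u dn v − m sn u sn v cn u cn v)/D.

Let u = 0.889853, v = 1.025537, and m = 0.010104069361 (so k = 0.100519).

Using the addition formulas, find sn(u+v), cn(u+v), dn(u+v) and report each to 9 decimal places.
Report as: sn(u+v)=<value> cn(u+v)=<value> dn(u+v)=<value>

sn u = 0.7763416894895778, cn u = 0.6303122886002366, dn u = 0.9969504564118146
sn v = 0.8542293798847328, cn v = 0.5198963036430869, dn v = 0.9963066703768839
m = k² = 0.010104069361
D = 1 − m·sn²u·sn²v = 0.9955562343861418
sn(u+v) = (sn u·cn v·dn v + sn v·cn u·dn u)/D = 0.9389157892428901/0.9955562343861418 = 0.9431067345199479
cn(u+v) = (cn u·cn v − sn u·sn v·dn u·dn v)/D = -0.3310126229247387/0.9955562343861418 = -0.33249013113643
dn(u+v) = (dn u·dn v − m·sn u·sn v·cn u·cn v)/D = 0.9910725722916415/0.9955562343861418 = 0.9954963246277445

sn(u+v)=0.943106735 cn(u+v)=-0.332490131 dn(u+v)=0.995496325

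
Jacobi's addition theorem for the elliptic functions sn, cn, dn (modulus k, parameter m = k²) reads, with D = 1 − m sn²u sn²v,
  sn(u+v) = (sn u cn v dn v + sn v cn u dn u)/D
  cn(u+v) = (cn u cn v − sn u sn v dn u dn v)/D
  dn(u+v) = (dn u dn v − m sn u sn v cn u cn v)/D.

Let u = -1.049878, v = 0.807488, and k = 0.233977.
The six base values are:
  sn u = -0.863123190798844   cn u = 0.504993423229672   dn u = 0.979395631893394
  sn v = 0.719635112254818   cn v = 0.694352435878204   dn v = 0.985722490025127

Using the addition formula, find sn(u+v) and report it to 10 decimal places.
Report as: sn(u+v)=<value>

m = k² = 0.054745236529
D = 1 − m·sn²u·sn²v = 0.9788788968260966
sn(u+v) = (sn u·cn v·dn v + sn v·cn u·dn u)/D = -0.2348318665419156/0.9788788968260966 = -0.2398987937152708

sn(u+v)=-0.2398987937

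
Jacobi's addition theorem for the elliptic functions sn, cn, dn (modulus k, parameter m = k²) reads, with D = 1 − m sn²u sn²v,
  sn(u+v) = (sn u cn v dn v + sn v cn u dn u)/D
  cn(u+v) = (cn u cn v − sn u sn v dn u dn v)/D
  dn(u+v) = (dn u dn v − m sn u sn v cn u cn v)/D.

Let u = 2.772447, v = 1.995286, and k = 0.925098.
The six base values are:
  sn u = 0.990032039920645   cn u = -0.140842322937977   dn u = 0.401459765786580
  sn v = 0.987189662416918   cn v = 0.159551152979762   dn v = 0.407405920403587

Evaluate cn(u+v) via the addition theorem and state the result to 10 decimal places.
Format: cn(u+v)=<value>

m = k² = 0.855806309604
D = 1 − m·sn²u·sn²v = 0.1825236799455916
cn(u+v) = (cn u·cn v − sn u·sn v·dn u·dn v)/D = -0.1823239735067345/0.1825236799455916 = -0.9989058601113203

cn(u+v)=-0.9989058601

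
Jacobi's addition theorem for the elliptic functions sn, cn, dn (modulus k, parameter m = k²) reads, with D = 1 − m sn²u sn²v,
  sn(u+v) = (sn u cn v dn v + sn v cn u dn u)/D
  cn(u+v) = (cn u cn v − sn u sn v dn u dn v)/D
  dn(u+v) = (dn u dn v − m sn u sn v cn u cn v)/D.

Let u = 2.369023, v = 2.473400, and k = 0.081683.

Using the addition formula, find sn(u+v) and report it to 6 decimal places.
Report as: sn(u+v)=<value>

sn(u+v)=-0.992599

sn u = 0.7014045802586776, cn u = -0.712763365214675, dn u = 0.998357416756575
sn v = 0.6234461286785952, cn v = -0.7818663086715481, dn v = 0.9987024829519419
m = k² = 0.006672112489
D = 1 − m·sn²u·sn²v = 0.9987241535197904
sn(u+v) = (sn u·cn v·dn v + sn v·cn u·dn u)/D = -0.9913326924341039/0.9987241535197904 = -0.9925990964976297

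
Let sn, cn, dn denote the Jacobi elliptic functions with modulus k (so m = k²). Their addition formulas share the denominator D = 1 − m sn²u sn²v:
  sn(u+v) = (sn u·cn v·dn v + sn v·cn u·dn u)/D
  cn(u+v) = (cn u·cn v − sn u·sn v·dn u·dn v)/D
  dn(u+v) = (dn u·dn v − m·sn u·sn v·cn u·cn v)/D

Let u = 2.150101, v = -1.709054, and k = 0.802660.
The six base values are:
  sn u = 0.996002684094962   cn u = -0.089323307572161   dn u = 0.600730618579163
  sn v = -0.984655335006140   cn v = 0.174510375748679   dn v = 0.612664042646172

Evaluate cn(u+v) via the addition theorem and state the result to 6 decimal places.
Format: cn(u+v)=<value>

cn(u+v)=0.908033

m = k² = 0.6442630756
D = 1 − m·sn²u·sn²v = 0.3803410372412797
cn(u+v) = (cn u·cn v − sn u·sn v·dn u·dn v)/D = 0.345362040711424/0.3803410372412797 = 0.9080325468333153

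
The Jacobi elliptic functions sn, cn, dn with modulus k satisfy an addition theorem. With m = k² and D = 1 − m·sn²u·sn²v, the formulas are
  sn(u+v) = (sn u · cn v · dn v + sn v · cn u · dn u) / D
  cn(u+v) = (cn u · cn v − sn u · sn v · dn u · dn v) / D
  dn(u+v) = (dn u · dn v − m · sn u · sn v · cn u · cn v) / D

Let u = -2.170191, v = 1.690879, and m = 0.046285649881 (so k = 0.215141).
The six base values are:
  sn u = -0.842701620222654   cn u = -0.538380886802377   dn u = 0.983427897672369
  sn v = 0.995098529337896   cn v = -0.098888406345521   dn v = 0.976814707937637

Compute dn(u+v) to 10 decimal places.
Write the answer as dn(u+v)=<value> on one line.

m = k² = 0.046285649881
D = 1 − m·sn²u·sn²v = 0.9674518587149586
dn(u+v) = (dn u·dn v − m·sn u·sn v·cn u·cn v)/D = 0.9626932674616501/0.9674518587149586 = 0.9950813146820254

dn(u+v)=0.9950813147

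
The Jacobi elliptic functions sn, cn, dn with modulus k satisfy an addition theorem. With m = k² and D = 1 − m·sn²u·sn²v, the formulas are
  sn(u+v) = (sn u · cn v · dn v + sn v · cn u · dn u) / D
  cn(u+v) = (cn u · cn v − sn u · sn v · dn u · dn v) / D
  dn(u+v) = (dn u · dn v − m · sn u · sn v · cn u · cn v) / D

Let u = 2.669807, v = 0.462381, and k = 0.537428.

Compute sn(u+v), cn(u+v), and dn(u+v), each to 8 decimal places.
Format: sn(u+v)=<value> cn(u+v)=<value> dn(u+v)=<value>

sn(u+v)=0.27786385 cn(u+v)=-0.96062047 dn(u+v)=0.98878714

sn u = 0.6648480779001173, cn u = -0.7469786029817183, dn u = 0.9339866233338782
sn v = 0.4420055650639355, cn v = 0.8970123078601046, dn v = 0.9713762497758342
m = k² = 0.288828855184
D = 1 − m·sn²u·sn²v = 0.9750574478654185
sn(u+v) = (sn u·cn v·dn v + sn v·cn u·dn u)/D = 0.2709332162804492/0.9750574478654185 = 0.2778638498414347
cn(u+v) = (cn u·cn v − sn u·sn v·dn u·dn v)/D = -0.9366601405812861/0.9750574478654185 = -0.9606204666523073
dn(u+v) = (dn u·dn v − m·sn u·sn v·cn u·cn v)/D = 0.9641242658855922/0.9750574478654185 = 0.988787140692314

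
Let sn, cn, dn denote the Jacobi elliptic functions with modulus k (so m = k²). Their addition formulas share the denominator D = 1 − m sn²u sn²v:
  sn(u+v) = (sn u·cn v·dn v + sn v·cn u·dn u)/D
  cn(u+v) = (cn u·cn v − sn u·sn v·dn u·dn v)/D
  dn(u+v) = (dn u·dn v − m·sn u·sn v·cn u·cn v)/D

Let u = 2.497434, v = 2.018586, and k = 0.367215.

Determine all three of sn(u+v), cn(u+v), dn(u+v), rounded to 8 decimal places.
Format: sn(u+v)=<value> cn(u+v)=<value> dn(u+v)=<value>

sn u = 0.6817892798225643, cn u = -0.7315486162375192, dn u = 0.968151973015669
sn v = 0.9343602919956046, cn v = -0.3563296854626182, dn v = 0.9392948222047624
m = k² = 0.134846856225
D = 1 − m·sn²u·sn²v = 0.9452769985088493
sn(u+v) = (sn u·cn v·dn v + sn v·cn u·dn u)/D = -0.8899548343898493/0.9452769985088493 = -0.9414751821886396
cn(u+v) = (cn u·cn v − sn u·sn v·dn u·dn v)/D = -0.3186361508932015/0.9452769985088493 = -0.3370823064518041
dn(u+v) = (dn u·dn v − m·sn u·sn v·cn u·cn v)/D = 0.8869877393758926/0.9452769985088493 = 0.9383363191689774

sn(u+v)=-0.94147518 cn(u+v)=-0.33708231 dn(u+v)=0.93833632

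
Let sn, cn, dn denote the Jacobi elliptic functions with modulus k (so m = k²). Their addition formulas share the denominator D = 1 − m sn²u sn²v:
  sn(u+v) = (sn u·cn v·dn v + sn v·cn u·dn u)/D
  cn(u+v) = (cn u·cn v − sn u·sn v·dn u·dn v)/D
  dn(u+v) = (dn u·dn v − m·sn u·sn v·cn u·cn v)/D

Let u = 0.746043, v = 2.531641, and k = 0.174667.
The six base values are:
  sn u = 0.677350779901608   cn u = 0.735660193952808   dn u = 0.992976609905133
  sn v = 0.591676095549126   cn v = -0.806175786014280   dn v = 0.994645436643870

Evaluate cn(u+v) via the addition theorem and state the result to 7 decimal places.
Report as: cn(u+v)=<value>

m = k² = 0.030508560889
D = 1 − m·sn²u·sn²v = 0.9950997635132814
cn(u+v) = (cn u·cn v − sn u·sn v·dn u·dn v)/D = -0.9888980313484967/0.9950997635132814 = -0.9937677282296912

cn(u+v)=-0.9937677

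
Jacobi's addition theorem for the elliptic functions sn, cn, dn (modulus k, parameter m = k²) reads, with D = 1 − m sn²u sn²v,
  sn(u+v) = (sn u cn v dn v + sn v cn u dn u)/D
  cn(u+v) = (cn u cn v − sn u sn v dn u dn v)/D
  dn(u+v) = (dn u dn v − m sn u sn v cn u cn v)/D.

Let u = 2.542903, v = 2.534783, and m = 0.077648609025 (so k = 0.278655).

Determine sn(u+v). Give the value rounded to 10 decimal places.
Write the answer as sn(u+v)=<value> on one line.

sn(u+v)=-0.9666063948

sn u = 0.6123652006199467, cn u = -0.7905750192547779, dn u = 0.9853336793520057
sn v = 0.6186698772994454, cn v = -0.785651056718114, dn v = 0.9850278205273997
m = k² = 0.077648609025
D = 1 − m·sn²u·sn²v = 0.9888551910575592
sn(u+v) = (sn u·cn v·dn v + sn v·cn u·dn u)/D = -0.9558337511938542/0.9888551910575592 = -0.9666063947862888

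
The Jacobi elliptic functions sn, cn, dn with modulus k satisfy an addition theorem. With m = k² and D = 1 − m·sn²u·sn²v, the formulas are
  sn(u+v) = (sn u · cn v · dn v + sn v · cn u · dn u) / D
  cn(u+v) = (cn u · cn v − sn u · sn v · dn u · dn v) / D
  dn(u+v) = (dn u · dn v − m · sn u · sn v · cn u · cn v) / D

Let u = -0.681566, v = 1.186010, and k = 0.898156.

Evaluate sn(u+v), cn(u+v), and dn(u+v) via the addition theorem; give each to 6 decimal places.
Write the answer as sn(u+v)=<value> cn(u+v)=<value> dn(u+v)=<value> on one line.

sn(u+v)=0.469016 cn(u+v)=0.883189 dn(u+v)=0.906945

sn u = -0.5997966148501061, cn u = 0.8001524984741056, dn u = 0.8424906739035941
sn v = 0.8509363503038288, cn v = 0.5252688147335605, dn v = 0.6448921473409395
m = k² = 0.806684200336
D = 1 − m·sn²u·sn²v = 0.7898614534155454
sn(u+v) = (sn u·cn v·dn v + sn v·cn u·dn u)/D = 0.3704579331545016/0.7898614534155454 = 0.4690163465409725
cn(u+v) = (cn u·cn v − sn u·sn v·dn u·dn v)/D = 0.6975973303809387/0.7898614534155454 = 0.8831894851487751
dn(u+v) = (dn u·dn v − m·sn u·sn v·cn u·cn v)/D = 0.7163606060468431/0.7898614534155454 = 0.9069446330734746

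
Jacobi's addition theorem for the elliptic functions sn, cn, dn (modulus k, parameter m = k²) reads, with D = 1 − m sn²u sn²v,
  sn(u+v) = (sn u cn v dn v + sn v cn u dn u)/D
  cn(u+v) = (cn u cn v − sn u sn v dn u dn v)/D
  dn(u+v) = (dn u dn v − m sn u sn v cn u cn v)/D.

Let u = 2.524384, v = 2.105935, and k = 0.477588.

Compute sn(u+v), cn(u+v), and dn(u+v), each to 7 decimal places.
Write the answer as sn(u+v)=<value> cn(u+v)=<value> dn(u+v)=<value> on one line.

sn u = 0.721024616049069, cn u = -0.6929094479448903, dn u = 0.9388403565148132
sn v = 0.9279029611861103, cn v = -0.3728218000895976, dn v = 0.8964448465263193
m = k² = 0.228090297744
D = 1 − m·sn²u·sn²v = 0.8979032030379894
sn(u+v) = (sn u·cn v·dn v + sn v·cn u·dn u)/D = -0.8446066207194003/0.8979032030379894 = -0.9406432874520727
cn(u+v) = (cn u·cn v − sn u·sn v·dn u·dn v)/D = -0.3047454975267657/0.8979032030379894 = -0.3393968264014225
dn(u+v) = (dn u·dn v − m·sn u·sn v·cn u·cn v)/D = 0.8021967270054184/0.8979032030379894 = 0.893411143084516

sn(u+v)=-0.9406433 cn(u+v)=-0.3393968 dn(u+v)=0.8934111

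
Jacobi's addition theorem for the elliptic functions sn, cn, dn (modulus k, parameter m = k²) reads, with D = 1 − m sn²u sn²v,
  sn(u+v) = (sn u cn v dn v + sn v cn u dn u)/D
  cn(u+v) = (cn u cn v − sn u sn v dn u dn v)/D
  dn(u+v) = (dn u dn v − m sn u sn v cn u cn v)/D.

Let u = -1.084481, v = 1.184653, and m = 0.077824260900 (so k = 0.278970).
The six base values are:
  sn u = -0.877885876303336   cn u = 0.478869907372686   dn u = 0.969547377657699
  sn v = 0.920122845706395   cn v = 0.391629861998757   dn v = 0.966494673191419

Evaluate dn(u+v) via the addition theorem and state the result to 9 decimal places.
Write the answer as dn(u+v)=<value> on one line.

m = k² = 0.0778242609
D = 1 − m·sn²u·sn²v = 0.9492211621996422
dn(u+v) = (dn u·dn v − m·sn u·sn v·cn u·cn v)/D = 0.9488517901319856/0.9492211621996422 = 0.9996108682756286

dn(u+v)=0.999610868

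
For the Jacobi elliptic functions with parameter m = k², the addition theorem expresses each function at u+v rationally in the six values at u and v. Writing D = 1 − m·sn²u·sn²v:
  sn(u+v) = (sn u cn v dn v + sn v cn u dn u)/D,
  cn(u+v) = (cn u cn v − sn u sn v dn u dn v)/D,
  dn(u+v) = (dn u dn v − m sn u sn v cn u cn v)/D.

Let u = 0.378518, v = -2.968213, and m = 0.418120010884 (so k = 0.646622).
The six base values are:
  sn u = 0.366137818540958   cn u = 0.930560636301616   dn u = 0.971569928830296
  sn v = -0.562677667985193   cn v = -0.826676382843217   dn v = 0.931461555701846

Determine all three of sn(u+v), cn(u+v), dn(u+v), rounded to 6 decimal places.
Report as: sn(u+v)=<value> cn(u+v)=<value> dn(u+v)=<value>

sn(u+v)=-0.804937 cn(u+v)=-0.593361 dn(u+v)=0.853868

m = k² = 0.418120010884
D = 1 − m·sn²u·sn²v = 0.9822536317136757
sn(u+v) = (sn u·cn v·dn v + sn v·cn u·dn u)/D = -0.7906519850963058/0.9822536317136757 = -0.8049366880088856
cn(u+v) = (cn u·cn v − sn u·sn v·dn u·dn v)/D = -0.5828307091068352/0.9822536317136757 = -0.5933607067351915
dn(u+v) = (dn u·dn v − m·sn u·sn v·cn u·cn v)/D = 0.8387148501255043/0.9822536317136757 = 0.8538679044253078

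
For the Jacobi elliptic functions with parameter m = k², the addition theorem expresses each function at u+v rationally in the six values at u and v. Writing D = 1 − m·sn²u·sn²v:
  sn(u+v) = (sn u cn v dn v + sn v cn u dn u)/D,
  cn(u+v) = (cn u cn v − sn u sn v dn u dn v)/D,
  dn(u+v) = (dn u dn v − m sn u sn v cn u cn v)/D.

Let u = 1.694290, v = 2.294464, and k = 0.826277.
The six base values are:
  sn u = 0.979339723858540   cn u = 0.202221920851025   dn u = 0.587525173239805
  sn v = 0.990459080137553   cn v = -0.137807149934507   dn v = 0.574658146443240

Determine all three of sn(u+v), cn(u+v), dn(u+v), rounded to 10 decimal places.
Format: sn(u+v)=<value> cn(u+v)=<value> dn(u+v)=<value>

m = k² = 0.682733680729
D = 1 − m·sn²u·sn²v = 0.3576212810688694
sn(u+v) = (sn u·cn v·dn v + sn v·cn u·dn u)/D = 0.04012103518461885/0.3576212810688694 = 0.1121886121114042
cn(u+v) = (cn u·cn v − sn u·sn v·dn u·dn v)/D = -0.355363592970712/0.3576212810688694 = -0.9936869302313062
dn(u+v) = (dn u·dn v − m·sn u·sn v·cn u·cn v)/D = 0.3560814316960203/0.3576212810688694 = 0.995694189763409

sn(u+v)=0.1121886121 cn(u+v)=-0.9936869302 dn(u+v)=0.9956941898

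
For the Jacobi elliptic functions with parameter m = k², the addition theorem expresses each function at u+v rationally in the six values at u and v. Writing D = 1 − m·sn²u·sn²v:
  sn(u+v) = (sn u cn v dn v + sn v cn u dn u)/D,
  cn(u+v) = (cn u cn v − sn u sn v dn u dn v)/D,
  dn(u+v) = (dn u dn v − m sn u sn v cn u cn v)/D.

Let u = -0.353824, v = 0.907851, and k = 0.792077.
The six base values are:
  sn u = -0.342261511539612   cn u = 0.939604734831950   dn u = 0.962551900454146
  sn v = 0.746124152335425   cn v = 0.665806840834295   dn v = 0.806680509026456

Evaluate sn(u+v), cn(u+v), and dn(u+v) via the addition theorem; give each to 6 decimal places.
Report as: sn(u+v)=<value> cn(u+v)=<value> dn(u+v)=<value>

sn(u+v)=0.511927 cn(u+v)=0.859029 dn(u+v)=0.914101

m = k² = 0.627385973929
D = 1 − m·sn²u·sn²v = 0.9590858879478769
sn(u+v) = (sn u·cn v·dn v + sn v·cn u·dn u)/D = 0.4909819553862371/0.9590858879478769 = 0.5119269937719283
cn(u+v) = (cn u·cn v − sn u·sn v·dn u·dn v)/D = 0.8238825522766425/0.9590858879478769 = 0.8590289593765952
dn(u+v) = (dn u·dn v − m·sn u·sn v·cn u·cn v)/D = 0.8767017847799853/0.9590858879478769 = 0.9141014332468534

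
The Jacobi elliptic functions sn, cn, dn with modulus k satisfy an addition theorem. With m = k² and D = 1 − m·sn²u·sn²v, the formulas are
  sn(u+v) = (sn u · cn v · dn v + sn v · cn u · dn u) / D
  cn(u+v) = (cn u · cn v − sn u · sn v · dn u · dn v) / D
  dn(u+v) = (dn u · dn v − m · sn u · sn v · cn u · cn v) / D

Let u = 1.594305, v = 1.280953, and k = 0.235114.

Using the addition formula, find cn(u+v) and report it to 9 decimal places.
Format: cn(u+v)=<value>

sn u = 0.999999429718528, cn u = -0.001067971263054095, dn u = 0.9719678338570144
sn v = 0.9542162484397997, cn v = 0.2991176210347269, dn v = 0.9745087261859341
m = k² = 0.055278592996
D = 1 − m·sn²u·sn²v = 0.9496673148201765
cn(u+v) = (cn u·cn v − sn u·sn v·dn u·dn v)/D = -0.904144105619147/0.9496673148201765 = -0.952064045491921

cn(u+v)=-0.952064045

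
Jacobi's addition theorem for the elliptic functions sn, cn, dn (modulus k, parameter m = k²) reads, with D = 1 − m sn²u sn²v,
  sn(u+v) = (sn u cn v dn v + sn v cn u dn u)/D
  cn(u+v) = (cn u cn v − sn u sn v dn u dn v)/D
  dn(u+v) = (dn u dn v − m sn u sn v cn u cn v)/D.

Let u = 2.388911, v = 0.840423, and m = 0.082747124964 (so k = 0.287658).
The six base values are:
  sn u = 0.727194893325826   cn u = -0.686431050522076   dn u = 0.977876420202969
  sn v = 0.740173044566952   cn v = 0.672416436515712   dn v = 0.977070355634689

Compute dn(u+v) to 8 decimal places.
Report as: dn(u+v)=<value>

m = k² = 0.082747124964
D = 1 − m·sn²u·sn²v = 0.9760270718305125
dn(u+v) = (dn u·dn v − m·sn u·sn v·cn u·cn v)/D = 0.9760116535316276/0.9760270718305125 = 0.9999842030007877

dn(u+v)=0.99998420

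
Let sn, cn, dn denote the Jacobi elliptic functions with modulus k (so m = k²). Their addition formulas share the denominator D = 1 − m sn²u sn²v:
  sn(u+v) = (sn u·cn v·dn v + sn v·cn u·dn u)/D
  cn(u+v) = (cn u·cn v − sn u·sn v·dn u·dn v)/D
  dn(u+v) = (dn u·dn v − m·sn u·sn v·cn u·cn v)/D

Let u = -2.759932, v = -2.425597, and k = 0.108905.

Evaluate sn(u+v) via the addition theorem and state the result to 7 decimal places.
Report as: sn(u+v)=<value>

sn(u+v)=0.8975897

sn u = -0.3810426352064163, cn u = -0.924557467199822, dn u = 0.9991386099005255
sn v = -0.6629068024014199, cn v = -0.7487019242194619, dn v = 0.9973906184694157
m = k² = 0.011860299025
D = 1 − m·sn²u·sn²v = 0.999243258182358
sn(u+v) = (sn u·cn v·dn v + sn v·cn u·dn u)/D = 0.8969104227945104/0.999243258182358 = 0.8975896664301815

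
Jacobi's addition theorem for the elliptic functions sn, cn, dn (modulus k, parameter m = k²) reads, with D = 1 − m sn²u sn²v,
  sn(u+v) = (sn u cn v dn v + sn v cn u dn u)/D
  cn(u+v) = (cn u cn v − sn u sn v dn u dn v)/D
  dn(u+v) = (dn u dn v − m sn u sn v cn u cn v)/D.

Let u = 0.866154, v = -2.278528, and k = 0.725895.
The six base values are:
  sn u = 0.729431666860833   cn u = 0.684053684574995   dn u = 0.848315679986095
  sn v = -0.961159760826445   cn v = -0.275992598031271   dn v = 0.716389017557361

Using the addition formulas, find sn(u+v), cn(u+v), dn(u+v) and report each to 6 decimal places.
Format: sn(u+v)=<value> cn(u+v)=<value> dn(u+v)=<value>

sn(u+v)=-0.947343 cn(u+v)=0.320220 dn(u+v)=0.726022

m = k² = 0.526923551025
D = 1 − m·sn²u·sn²v = 0.7409950893924216
sn(u+v) = (sn u·cn v·dn v + sn v·cn u·dn u)/D = -0.7019765481097212/0.7409950893924216 = -0.947343050121029
cn(u+v) = (cn u·cn v − sn u·sn v·dn u·dn v)/D = 0.2372817911421842/0.7409950893924216 = 0.3202204637236438
dn(u+v) = (dn u·dn v − m·sn u·sn v·cn u·cn v)/D = 0.5379786597055632/0.7409950893924216 = 0.7260218959705637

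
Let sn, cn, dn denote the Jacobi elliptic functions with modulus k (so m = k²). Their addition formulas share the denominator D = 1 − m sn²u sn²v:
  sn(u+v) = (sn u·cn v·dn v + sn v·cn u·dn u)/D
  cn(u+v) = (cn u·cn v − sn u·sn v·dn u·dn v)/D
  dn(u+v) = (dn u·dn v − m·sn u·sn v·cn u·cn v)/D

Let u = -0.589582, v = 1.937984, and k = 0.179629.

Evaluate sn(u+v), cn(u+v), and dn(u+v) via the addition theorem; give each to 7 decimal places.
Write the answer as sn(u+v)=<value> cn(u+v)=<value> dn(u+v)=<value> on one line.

sn u = -0.5551592460609875, cn u = 0.8317440781352134, dn u = 0.9950152677535602
sn v = 0.9398011460727284, cn v = -0.3417218252327266, dn v = 0.9856476619114885
m = k² = 0.032266577641
D = 1 − m·sn²u·sn²v = 0.9912166538300836
sn(u+v) = (sn u·cn v·dn v + sn v·cn u·dn u)/D = 0.9647648504450175/0.9912166538300836 = 0.9733138025043711
cn(u+v) = (cn u·cn v − sn u·sn v·dn u·dn v)/D = 0.227462608302795/0.9912166538300836 = 0.2294781947255167
dn(u+v) = (dn u·dn v − m·sn u·sn v·cn u·cn v)/D = 0.9759496160673086/0.9912166538300836 = 0.9845976783140368

sn(u+v)=0.9733138 cn(u+v)=0.2294782 dn(u+v)=0.9845977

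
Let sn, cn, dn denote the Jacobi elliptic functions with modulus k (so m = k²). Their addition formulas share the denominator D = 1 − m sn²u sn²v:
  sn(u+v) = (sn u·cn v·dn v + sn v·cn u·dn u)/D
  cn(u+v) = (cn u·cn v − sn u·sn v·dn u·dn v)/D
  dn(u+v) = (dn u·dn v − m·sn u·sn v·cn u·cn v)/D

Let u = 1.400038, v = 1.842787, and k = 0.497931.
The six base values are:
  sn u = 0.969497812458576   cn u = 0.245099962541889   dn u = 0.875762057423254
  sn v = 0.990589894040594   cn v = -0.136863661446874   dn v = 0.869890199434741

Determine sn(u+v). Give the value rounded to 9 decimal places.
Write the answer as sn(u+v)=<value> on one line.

m = k² = 0.247935280761
D = 1 − m·sn²u·sn²v = 0.7713244230308941
sn(u+v) = (sn u·cn v·dn v + sn v·cn u·dn u)/D = 0.09720449690798873/0.7713244230308941 = 0.126022843314136

sn(u+v)=0.126022843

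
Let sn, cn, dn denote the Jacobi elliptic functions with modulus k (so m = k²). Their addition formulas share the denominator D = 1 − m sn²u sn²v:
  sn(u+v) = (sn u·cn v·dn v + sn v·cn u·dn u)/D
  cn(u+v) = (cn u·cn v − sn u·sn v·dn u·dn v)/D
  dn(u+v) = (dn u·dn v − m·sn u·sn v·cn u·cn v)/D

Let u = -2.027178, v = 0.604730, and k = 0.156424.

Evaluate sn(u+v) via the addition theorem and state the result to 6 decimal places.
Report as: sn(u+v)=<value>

sn u = -0.9041179305573507, cn u = -0.4272830065011872, dn u = 0.9899488669466488
sn v = 0.5678504879964549, cn v = 0.823131716848639, dn v = 0.9960472079011836
m = k² = 0.024468467776
D = 1 − m·sn²u·sn²v = 0.9935505163544903
sn(u+v) = (sn u·cn v·dn v + sn v·cn u·dn u)/D = -0.9814605728977804/0.9935505163544903 = -0.9878315764949024

sn(u+v)=-0.987832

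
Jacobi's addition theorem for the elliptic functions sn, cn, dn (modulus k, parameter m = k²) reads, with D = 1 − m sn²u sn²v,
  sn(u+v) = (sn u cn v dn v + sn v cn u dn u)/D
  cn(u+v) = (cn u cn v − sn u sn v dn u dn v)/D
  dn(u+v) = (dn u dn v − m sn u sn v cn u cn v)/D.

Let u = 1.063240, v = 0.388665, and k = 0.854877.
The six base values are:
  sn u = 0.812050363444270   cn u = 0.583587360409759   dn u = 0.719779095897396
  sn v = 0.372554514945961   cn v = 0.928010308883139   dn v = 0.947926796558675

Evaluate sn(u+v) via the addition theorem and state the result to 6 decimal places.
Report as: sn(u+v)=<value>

m = k² = 0.730814685129
D = 1 − m·sn²u·sn²v = 0.9331112842672903
sn(u+v) = (sn u·cn v·dn v + sn v·cn u·dn u)/D = 0.8708422132567979/0.9331112842672903 = 0.9332672618364184

sn(u+v)=0.933267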